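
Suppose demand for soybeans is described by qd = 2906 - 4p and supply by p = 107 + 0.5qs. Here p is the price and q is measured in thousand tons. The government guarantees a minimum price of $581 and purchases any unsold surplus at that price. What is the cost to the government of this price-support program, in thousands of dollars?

212646

Rearranging supply gives qs = 2p - 214. Setting quantity demanded equal to quantity supplied, 2906 - 4p = 2p - 214, gives p* = 520 and q* = 826.
The floor of 581 is above the equilibrium price 520, so it binds.
At p = 581: qd = 2906 - 4·581 = 582 and qs = 2·581 - 214 = 948.
Surplus = qs - qd = 366.
Government expenditure = surplus × support price = 366 × 581 = 212646.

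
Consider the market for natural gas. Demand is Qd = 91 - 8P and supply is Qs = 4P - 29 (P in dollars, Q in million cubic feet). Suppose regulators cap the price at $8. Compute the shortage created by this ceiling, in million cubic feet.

In a free market, 91 - 8P = 4P - 29 gives the equilibrium P* = 10, Q* = 11.
The ceiling of 8 is below the equilibrium price 10, so it binds.
At P = 8: Qd = 91 - 8·8 = 27 and Qs = 4·8 - 29 = 3.
Shortage = Qd - Qs = 27 - 3 = 24.

24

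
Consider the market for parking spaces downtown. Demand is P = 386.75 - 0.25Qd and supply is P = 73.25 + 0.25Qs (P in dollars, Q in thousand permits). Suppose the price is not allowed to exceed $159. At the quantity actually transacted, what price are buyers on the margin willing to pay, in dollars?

Rearranging demand gives Qd = 1547 - 4P; rearranging supply gives Qs = 4P - 293. Equilibrium: 1547 - 4P = 4P - 293, so 1840 = 8P and P* = 230, Q* = 627.
The ceiling of 159 is below the equilibrium price 230, so it binds.
At P = 159: Qd = 1547 - 4·159 = 911 and Qs = 4·159 - 293 = 343.
Only 343 units reach the market. On the demand curve, the marginal buyer's willingness to pay at Q = 343 is (1547 - 343)/4 = 301.

301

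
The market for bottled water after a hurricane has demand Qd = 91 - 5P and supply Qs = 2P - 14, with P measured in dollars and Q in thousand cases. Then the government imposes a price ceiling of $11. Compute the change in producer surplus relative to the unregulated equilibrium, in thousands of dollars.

Setting quantity demanded equal to quantity supplied, 91 - 5P = 2P - 14, gives P* = 15 and Q* = 16.
The ceiling of 11 is below the equilibrium price 15, so it binds.
At P = 11: Qd = 91 - 5·11 = 36 and Qs = 2·11 - 14 = 8.
Producer surplus without the control is ½ · (15 - 7) · 16 = 64.
With the ceiling, producers sell 8 units at 11, so PS = ½ · (11 - 7) · 8 = 16.
Change in producer surplus = 16 - 64 = -48.

-48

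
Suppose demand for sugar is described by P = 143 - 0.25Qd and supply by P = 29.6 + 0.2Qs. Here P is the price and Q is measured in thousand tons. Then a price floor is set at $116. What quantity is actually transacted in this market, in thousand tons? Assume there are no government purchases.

Rearranging demand gives Qd = 572 - 4P; rearranging supply gives Qs = 5P - 148. Without the control the market clears where 572 - 4P = 5P - 148, i.e. P* = 80 and Q* = 252.
The floor of 116 is above the equilibrium price 80, so it binds.
At P = 116: Qd = 572 - 4·116 = 108 and Qs = 5·116 - 148 = 432.
The quantity actually transacted is the short side, demand: 108.

108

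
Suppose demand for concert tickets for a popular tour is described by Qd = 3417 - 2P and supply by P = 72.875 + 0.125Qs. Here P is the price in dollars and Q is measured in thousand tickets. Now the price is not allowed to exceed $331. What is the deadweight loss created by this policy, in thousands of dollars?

Rearranging supply gives Qs = 8P - 583. Without the control the market clears where 3417 - 2P = 8P - 583, i.e. P* = 400 and Q* = 2617.
Since 331 < 400, the ceiling is binding.
At P = 331: Qd = 3417 - 2·331 = 2755 and Qs = 8·331 - 583 = 2065.
Quantity traded falls to 2065. At Q = 2065 the demand price is (3417 - 2065)/2 = 676 and the supply price is (583 + 2065)/8 = 331.
Deadweight loss = ½ · (676 - 331) · (2617 - 2065) = ½ · 345 · 552 = 95220.

95220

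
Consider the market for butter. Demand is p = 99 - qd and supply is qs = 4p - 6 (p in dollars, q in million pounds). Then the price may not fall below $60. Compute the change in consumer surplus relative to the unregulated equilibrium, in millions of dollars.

Rearranging demand gives qd = 99 - p. Setting quantity demanded equal to quantity supplied, 99 - p = 4p - 6, gives p* = 21 and q* = 78.
Since 60 > 21, the floor is binding.
At p = 60: qd = 99 - 60 = 39 and qs = 4·60 - 6 = 234.
Consumer surplus without the control is ½ · (99 - 21) · 78 = 3042.
With the floor, consumers buy 39 units at 60, so CS = ½ · (99 - 60) · 39 = 760.5.
Change in consumer surplus = 760.5 - 3042 = -2281.5.

-2281.5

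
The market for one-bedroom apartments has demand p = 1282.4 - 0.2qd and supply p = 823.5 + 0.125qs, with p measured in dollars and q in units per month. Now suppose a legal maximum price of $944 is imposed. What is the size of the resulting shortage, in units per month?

728

Rearranging demand gives qd = 6412 - 5p; rearranging supply gives qs = 8p - 6588. Without the control the market clears where 6412 - 5p = 8p - 6588, i.e. p* = 1000 and q* = 1412.
Since 944 < 1000, the ceiling is binding.
At p = 944: qd = 6412 - 5·944 = 1692 and qs = 8·944 - 6588 = 964.
Shortage = qd - qs = 1692 - 964 = 728.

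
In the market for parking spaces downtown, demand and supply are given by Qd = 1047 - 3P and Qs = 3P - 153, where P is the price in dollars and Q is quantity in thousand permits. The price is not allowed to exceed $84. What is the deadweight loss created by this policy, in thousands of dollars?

Without the control the market clears where 1047 - 3P = 3P - 153, i.e. P* = 200 and Q* = 447.
Because the ceiling (84) lies below the market-clearing price, it is binding.
At P = 84: Qd = 1047 - 3·84 = 795 and Qs = 3·84 - 153 = 99.
Quantity traded falls to 99. At Q = 99 the demand price is (1047 - 99)/3 = 316 and the supply price is (153 + 99)/3 = 84.
Deadweight loss = ½ · (316 - 84) · (447 - 99) = ½ · 232 · 348 = 40368.

40368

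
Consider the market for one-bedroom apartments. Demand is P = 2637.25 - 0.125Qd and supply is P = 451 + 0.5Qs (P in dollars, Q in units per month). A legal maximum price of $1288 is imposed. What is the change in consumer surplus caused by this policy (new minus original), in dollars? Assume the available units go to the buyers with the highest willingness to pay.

1318752

Rearranging demand gives Qd = 21098 - 8P; rearranging supply gives Qs = 2P - 902. Without the control the market clears where 21098 - 8P = 2P - 902, i.e. P* = 2200 and Q* = 3498.
Since 1288 < 2200, the ceiling is binding.
At P = 1288: Qd = 21098 - 8·1288 = 10794 and Qs = 2·1288 - 902 = 1674.
Consumer surplus without the control is ½ · (2637.25 - 2200) · 3498 = 764750.25.
With the ceiling, 1674 units are sold at 1288 (assume they go to the highest-value buyers). The demand price at Q = 1674 is 2428, so CS = ½ · [(2637.25 - 1288) + (2428 - 1288)] · 1674 = 2083502.25.
Change in consumer surplus = 2083502.25 - 764750.25 = 1318752.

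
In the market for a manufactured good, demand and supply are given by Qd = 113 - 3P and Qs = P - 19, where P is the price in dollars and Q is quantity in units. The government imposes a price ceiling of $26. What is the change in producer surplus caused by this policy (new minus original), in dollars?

-73.5

In a free market, 113 - 3P = P - 19 gives the equilibrium P* = 33, Q* = 14.
Because the ceiling (26) lies below the market-clearing price, it is binding.
At P = 26: Qd = 113 - 3·26 = 35 and Qs = 26 - 19 = 7.
Producer surplus without the control is ½ · (33 - 19) · 14 = 98.
With the ceiling, producers sell 7 units at 26, so PS = ½ · (26 - 19) · 7 = 24.5.
Change in producer surplus = 24.5 - 98 = -73.5.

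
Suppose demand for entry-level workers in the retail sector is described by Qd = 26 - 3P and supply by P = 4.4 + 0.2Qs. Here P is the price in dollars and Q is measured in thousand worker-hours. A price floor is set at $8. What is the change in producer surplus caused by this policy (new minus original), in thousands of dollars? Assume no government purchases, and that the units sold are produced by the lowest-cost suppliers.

0.4

Rearranging supply gives Qs = 5P - 22. In a free market, 26 - 3P = 5P - 22 gives the equilibrium P* = 6, Q* = 8.
The floor of 8 is above the equilibrium price 6, so it binds.
At P = 8: Qd = 26 - 3·8 = 2 and Qs = 5·8 - 22 = 18.
Producer surplus without the control is ½ · (6 - 4.4) · 8 = 6.4.
With the floor, 2 units are sold at 8. The supply price at Q = 2 is 4.8, so PS = ½ · [(8 - 4.4) + (8 - 4.8)] · 2 = 6.8.
Change in producer surplus = 6.8 - 6.4 = 0.4.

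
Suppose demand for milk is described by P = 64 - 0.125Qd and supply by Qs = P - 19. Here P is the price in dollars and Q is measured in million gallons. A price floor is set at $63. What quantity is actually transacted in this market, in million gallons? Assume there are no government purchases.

Rearranging demand gives Qd = 512 - 8P. Setting quantity demanded equal to quantity supplied, 512 - 8P = P - 19, gives P* = 59 and Q* = 40.
Because the floor (63) lies above the market-clearing price, it is binding.
At P = 63: Qd = 512 - 8·63 = 8 and Qs = 63 - 19 = 44.
The quantity actually transacted is the short side, demand: 8.

8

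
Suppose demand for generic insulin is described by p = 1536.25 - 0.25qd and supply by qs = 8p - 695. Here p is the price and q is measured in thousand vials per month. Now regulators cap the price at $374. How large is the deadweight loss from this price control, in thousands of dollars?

Rearranging demand gives qd = 6145 - 4p. Without the control the market clears where 6145 - 4p = 8p - 695, i.e. p* = 570 and q* = 3865.
The ceiling of 374 is below the equilibrium price 570, so it binds.
At p = 374: qd = 6145 - 4·374 = 4649 and qs = 8·374 - 695 = 2297.
Quantity traded falls to 2297. At q = 2297 the demand price is (6145 - 2297)/4 = 962 and the supply price is (695 + 2297)/8 = 374.
Deadweight loss = ½ · (962 - 374) · (3865 - 2297) = ½ · 588 · 1568 = 460992.

460992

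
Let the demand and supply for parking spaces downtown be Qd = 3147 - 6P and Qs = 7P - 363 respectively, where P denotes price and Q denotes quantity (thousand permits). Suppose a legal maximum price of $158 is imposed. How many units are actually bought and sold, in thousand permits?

743

Without the control the market clears where 3147 - 6P = 7P - 363, i.e. P* = 270 and Q* = 1527.
Since 158 < 270, the ceiling is binding.
At P = 158: Qd = 3147 - 6·158 = 2199 and Qs = 7·158 - 363 = 743.
The quantity actually transacted is the short side, supply: 743.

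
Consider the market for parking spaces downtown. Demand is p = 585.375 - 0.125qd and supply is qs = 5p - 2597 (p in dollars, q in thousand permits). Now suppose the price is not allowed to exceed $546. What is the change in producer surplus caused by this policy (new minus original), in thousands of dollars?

-2352

Rearranging demand gives qd = 4683 - 8p. In a free market, 4683 - 8p = 5p - 2597 gives the equilibrium p* = 560, q* = 203.
Since 546 < 560, the ceiling is binding.
At p = 546: qd = 4683 - 8·546 = 315 and qs = 5·546 - 2597 = 133.
Producer surplus without the control is ½ · (560 - 519.4) · 203 = 4120.9.
With the ceiling, producers sell 133 units at 546, so PS = ½ · (546 - 519.4) · 133 = 1768.9.
Change in producer surplus = 1768.9 - 4120.9 = -2352.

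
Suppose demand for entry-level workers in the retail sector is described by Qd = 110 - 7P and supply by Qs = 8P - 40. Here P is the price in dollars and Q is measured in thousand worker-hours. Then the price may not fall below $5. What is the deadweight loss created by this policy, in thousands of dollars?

0

Without the control the market clears where 110 - 7P = 8P - 40, i.e. P* = 10 and Q* = 40.
Since 5 is below P* = 10, the floor does not bind and the free-market outcome prevails.
Since the control does not bind, no trades are prevented and deadweight loss is zero.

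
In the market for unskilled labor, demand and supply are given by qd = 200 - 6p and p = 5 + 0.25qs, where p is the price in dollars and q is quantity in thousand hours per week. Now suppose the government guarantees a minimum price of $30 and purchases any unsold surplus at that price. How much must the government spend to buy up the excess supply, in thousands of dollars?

2400

Rearranging supply gives qs = 4p - 20. In a free market, 200 - 6p = 4p - 20 gives the equilibrium p* = 22, q* = 68.
Because the floor (30) lies above the market-clearing price, it is binding.
At p = 30: qd = 200 - 6·30 = 20 and qs = 4·30 - 20 = 100.
Surplus = qs - qd = 80.
Government expenditure = surplus × support price = 80 × 30 = 2400.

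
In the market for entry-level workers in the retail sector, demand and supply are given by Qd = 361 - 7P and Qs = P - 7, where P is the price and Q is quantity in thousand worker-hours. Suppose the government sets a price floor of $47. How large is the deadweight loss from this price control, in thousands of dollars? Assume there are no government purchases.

Setting quantity demanded equal to quantity supplied, 361 - 7P = P - 7, gives P* = 46 and Q* = 39.
Because the floor (47) lies above the market-clearing price, it is binding.
At P = 47: Qd = 361 - 7·47 = 32 and Qs = 47 - 7 = 40.
Quantity traded falls to 32. At Q = 32 the demand price is (361 - 32)/7 = 47 and the supply price is 7 + 32 = 39.
Deadweight loss = ½ · (47 - 39) · (39 - 32) = ½ · 8 · 7 = 28.

28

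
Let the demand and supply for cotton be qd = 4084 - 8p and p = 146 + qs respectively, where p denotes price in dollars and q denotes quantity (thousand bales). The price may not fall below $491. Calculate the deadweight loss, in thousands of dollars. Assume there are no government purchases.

15876

Rearranging supply gives qs = p - 146. In a free market, 4084 - 8p = p - 146 gives the equilibrium p* = 470, q* = 324.
Since 491 > 470, the floor is binding.
At p = 491: qd = 4084 - 8·491 = 156 and qs = 491 - 146 = 345.
Quantity traded falls to 156. At q = 156 the demand price is (4084 - 156)/8 = 491 and the supply price is 146 + 156 = 302.
Deadweight loss = ½ · (491 - 302) · (324 - 156) = ½ · 189 · 168 = 15876.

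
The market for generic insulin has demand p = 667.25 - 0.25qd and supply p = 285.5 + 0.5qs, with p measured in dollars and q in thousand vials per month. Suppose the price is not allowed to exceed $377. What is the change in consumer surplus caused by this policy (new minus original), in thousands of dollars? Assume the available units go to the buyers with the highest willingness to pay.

Rearranging demand gives qd = 2669 - 4p; rearranging supply gives qs = 2p - 571. In a free market, 2669 - 4p = 2p - 571 gives the equilibrium p* = 540, q* = 509.
The ceiling of 377 is below the equilibrium price 540, so it binds.
At p = 377: qd = 2669 - 4·377 = 1161 and qs = 2·377 - 571 = 183.
Consumer surplus without the control is ½ · (667.25 - 540) · 509 = 32385.125.
With the ceiling, 183 units are sold at 377 (assume they go to the highest-value buyers). The demand price at q = 183 is 621.5, so CS = ½ · [(667.25 - 377) + (621.5 - 377)] · 183 = 48929.625.
Change in consumer surplus = 48929.625 - 32385.125 = 16544.5.

16544.5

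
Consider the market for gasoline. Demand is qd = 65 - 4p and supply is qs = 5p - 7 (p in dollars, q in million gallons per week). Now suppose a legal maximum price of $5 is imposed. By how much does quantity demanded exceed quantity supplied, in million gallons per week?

Without the control the market clears where 65 - 4p = 5p - 7, i.e. p* = 8 and q* = 33.
The ceiling of 5 is below the equilibrium price 8, so it binds.
At p = 5: qd = 65 - 4·5 = 45 and qs = 5·5 - 7 = 18.
Shortage = qd - qs = 45 - 18 = 27.

27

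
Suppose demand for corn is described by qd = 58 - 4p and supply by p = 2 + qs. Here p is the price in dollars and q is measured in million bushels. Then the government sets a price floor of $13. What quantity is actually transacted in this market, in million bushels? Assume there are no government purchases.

Rearranging supply gives qs = p - 2. Without the control the market clears where 58 - 4p = p - 2, i.e. p* = 12 and q* = 10.
The floor of 13 is above the equilibrium price 12, so it binds.
At p = 13: qd = 58 - 4·13 = 6 and qs = 13 - 2 = 11.
The quantity actually transacted is the short side, demand: 6.

6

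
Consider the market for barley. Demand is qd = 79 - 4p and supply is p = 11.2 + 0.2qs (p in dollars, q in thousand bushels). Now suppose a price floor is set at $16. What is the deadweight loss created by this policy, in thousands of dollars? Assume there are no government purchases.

Rearranging supply gives qs = 5p - 56. Setting quantity demanded equal to quantity supplied, 79 - 4p = 5p - 56, gives p* = 15 and q* = 19.
Because the floor (16) lies above the market-clearing price, it is binding.
At p = 16: qd = 79 - 4·16 = 15 and qs = 5·16 - 56 = 24.
Quantity traded falls to 15. At q = 15 the demand price is (79 - 15)/4 = 16 and the supply price is (56 + 15)/5 = 14.2.
Deadweight loss = ½ · (16 - 14.2) · (19 - 15) = ½ · 1.8 · 4 = 3.6.

3.6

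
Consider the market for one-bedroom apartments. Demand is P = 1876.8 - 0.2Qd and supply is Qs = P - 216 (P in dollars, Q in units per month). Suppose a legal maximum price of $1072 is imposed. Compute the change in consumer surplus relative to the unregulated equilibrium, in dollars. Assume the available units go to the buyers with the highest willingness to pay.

424089.6

Rearranging demand gives Qd = 9384 - 5P. Setting quantity demanded equal to quantity supplied, 9384 - 5P = P - 216, gives P* = 1600 and Q* = 1384.
The ceiling of 1072 is below the equilibrium price 1600, so it binds.
At P = 1072: Qd = 9384 - 5·1072 = 4024 and Qs = 1072 - 216 = 856.
Consumer surplus without the control is ½ · (1876.8 - 1600) · 1384 = 191545.6.
With the ceiling, 856 units are sold at 1072 (assume they go to the highest-value buyers). The demand price at Q = 856 is 1705.6, so CS = ½ · [(1876.8 - 1072) + (1705.6 - 1072)] · 856 = 615635.2.
Change in consumer surplus = 615635.2 - 191545.6 = 424089.6.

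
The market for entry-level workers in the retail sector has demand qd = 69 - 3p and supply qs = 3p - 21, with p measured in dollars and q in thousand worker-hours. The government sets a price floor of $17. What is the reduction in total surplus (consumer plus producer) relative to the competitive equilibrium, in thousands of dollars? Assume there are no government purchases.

Setting quantity demanded equal to quantity supplied, 69 - 3p = 3p - 21, gives p* = 15 and q* = 24.
Because the floor (17) lies above the market-clearing price, it is binding.
At p = 17: qd = 69 - 3·17 = 18 and qs = 3·17 - 21 = 30.
Quantity traded falls to 18. At q = 18 the demand price is (69 - 18)/3 = 17 and the supply price is (21 + 18)/3 = 13.
Deadweight loss = ½ · (17 - 13) · (24 - 18) = ½ · 4 · 6 = 12.

12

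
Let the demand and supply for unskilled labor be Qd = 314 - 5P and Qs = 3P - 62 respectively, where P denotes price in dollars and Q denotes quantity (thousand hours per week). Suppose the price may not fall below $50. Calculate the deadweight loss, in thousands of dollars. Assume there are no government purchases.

60

Setting quantity demanded equal to quantity supplied, 314 - 5P = 3P - 62, gives P* = 47 and Q* = 79.
Since 50 > 47, the floor is binding.
At P = 50: Qd = 314 - 5·50 = 64 and Qs = 3·50 - 62 = 88.
Quantity traded falls to 64. At Q = 64 the demand price is (314 - 64)/5 = 50 and the supply price is (62 + 64)/3 = 42.
Deadweight loss = ½ · (50 - 42) · (79 - 64) = ½ · 8 · 15 = 60.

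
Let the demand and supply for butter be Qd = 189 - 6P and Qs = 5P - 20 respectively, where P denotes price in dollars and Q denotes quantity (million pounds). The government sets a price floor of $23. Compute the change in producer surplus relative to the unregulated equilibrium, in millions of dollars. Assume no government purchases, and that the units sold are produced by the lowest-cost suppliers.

In a free market, 189 - 6P = 5P - 20 gives the equilibrium P* = 19, Q* = 75.
The floor of 23 is above the equilibrium price 19, so it binds.
At P = 23: Qd = 189 - 6·23 = 51 and Qs = 5·23 - 20 = 95.
Producer surplus without the control is ½ · (19 - 4) · 75 = 562.5.
With the floor, 51 units are sold at 23. The supply price at Q = 51 is 14.2, so PS = ½ · [(23 - 4) + (23 - 14.2)] · 51 = 708.9.
Change in producer surplus = 708.9 - 562.5 = 146.4.

146.4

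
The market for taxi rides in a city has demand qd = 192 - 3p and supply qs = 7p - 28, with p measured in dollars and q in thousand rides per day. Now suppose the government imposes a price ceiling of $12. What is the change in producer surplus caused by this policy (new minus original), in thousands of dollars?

Setting quantity demanded equal to quantity supplied, 192 - 3p = 7p - 28, gives p* = 22 and q* = 126.
Because the ceiling (12) lies below the market-clearing price, it is binding.
At p = 12: qd = 192 - 3·12 = 156 and qs = 7·12 - 28 = 56.
Producer surplus without the control is ½ · (22 - 4) · 126 = 1134.
With the ceiling, producers sell 56 units at 12, so PS = ½ · (12 - 4) · 56 = 224.
Change in producer surplus = 224 - 1134 = -910.

-910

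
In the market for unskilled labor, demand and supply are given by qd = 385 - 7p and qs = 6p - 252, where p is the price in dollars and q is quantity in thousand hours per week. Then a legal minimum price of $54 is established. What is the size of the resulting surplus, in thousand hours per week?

65

Equilibrium: 385 - 7p = 6p - 252, so 637 = 13p and p* = 49, q* = 42.
Because the floor (54) lies above the market-clearing price, it is binding.
At p = 54: qd = 385 - 7·54 = 7 and qs = 6·54 - 252 = 72.
Surplus = qs - qd = 72 - 7 = 65.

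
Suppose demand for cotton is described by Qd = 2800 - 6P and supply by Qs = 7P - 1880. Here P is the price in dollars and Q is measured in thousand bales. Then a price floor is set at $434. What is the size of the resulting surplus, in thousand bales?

962

In a free market, 2800 - 6P = 7P - 1880 gives the equilibrium P* = 360, Q* = 640.
The floor of 434 is above the equilibrium price 360, so it binds.
At P = 434: Qd = 2800 - 6·434 = 196 and Qs = 7·434 - 1880 = 1158.
Surplus = Qs - Qd = 1158 - 196 = 962.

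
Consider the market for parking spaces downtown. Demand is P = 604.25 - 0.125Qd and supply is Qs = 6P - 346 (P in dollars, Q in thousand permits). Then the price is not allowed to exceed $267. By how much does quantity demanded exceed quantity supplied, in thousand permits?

1442

Rearranging demand gives Qd = 4834 - 8P. Without the control the market clears where 4834 - 8P = 6P - 346, i.e. P* = 370 and Q* = 1874.
Since 267 < 370, the ceiling is binding.
At P = 267: Qd = 4834 - 8·267 = 2698 and Qs = 6·267 - 346 = 1256.
Shortage = Qd - Qs = 2698 - 1256 = 1442.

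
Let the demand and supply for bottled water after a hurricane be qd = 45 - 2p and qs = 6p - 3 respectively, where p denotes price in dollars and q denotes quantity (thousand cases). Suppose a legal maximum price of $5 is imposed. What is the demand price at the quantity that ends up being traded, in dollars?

In a free market, 45 - 2p = 6p - 3 gives the equilibrium p* = 6, q* = 33.
Since 5 < 6, the ceiling is binding.
At p = 5: qd = 45 - 2·5 = 35 and qs = 6·5 - 3 = 27.
Only 27 units reach the market. On the demand curve, the marginal buyer's willingness to pay at q = 27 is (45 - 27)/2 = 9.

9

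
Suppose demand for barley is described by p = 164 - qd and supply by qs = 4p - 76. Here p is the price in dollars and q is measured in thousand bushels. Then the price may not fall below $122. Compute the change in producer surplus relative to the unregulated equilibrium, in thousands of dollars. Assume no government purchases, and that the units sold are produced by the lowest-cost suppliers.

Rearranging demand gives qd = 164 - p. Equilibrium: 164 - p = 4p - 76, so 240 = 5p and p* = 48, q* = 116.
Since 122 > 48, the floor is binding.
At p = 122: qd = 164 - 122 = 42 and qs = 4·122 - 76 = 412.
Producer surplus without the control is ½ · (48 - 19) · 116 = 1682.
With the floor, 42 units are sold at 122. The supply price at q = 42 is 29.5, so PS = ½ · [(122 - 19) + (122 - 29.5)] · 42 = 4105.5.
Change in producer surplus = 4105.5 - 1682 = 2423.5.

2423.5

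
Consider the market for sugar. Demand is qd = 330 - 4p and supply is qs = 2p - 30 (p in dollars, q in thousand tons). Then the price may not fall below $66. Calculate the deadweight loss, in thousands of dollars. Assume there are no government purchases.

216

Setting quantity demanded equal to quantity supplied, 330 - 4p = 2p - 30, gives p* = 60 and q* = 90.
The floor of 66 is above the equilibrium price 60, so it binds.
At p = 66: qd = 330 - 4·66 = 66 and qs = 2·66 - 30 = 102.
Quantity traded falls to 66. At q = 66 the demand price is (330 - 66)/4 = 66 and the supply price is (30 + 66)/2 = 48.
Deadweight loss = ½ · (66 - 48) · (90 - 66) = ½ · 18 · 24 = 216.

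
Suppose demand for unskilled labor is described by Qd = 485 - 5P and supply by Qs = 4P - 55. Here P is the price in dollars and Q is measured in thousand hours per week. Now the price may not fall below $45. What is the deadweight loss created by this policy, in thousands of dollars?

Without the control the market clears where 485 - 5P = 4P - 55, i.e. P* = 60 and Q* = 185.
The floor of 45 is below the equilibrium price 60, so it is not binding; the market clears at P* = 60, Q* = 185.
Since the control does not bind, no trades are prevented and deadweight loss is zero.

0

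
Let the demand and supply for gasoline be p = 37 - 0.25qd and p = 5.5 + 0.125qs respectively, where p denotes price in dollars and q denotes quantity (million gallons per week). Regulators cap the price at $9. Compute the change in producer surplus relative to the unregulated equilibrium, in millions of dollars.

-392

Rearranging demand gives qd = 148 - 4p; rearranging supply gives qs = 8p - 44. Without the control the market clears where 148 - 4p = 8p - 44, i.e. p* = 16 and q* = 84.
Since 9 < 16, the ceiling is binding.
At p = 9: qd = 148 - 4·9 = 112 and qs = 8·9 - 44 = 28.
Producer surplus without the control is ½ · (16 - 5.5) · 84 = 441.
With the ceiling, producers sell 28 units at 9, so PS = ½ · (9 - 5.5) · 28 = 49.
Change in producer surplus = 49 - 441 = -392.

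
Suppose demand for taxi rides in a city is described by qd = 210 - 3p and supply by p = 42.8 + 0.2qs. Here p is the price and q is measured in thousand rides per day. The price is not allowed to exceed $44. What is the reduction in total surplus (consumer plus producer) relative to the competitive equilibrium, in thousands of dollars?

Rearranging supply gives qs = 5p - 214. In a free market, 210 - 3p = 5p - 214 gives the equilibrium p* = 53, q* = 51.
Because the ceiling (44) lies below the market-clearing price, it is binding.
At p = 44: qd = 210 - 3·44 = 78 and qs = 5·44 - 214 = 6.
Quantity traded falls to 6. At q = 6 the demand price is (210 - 6)/3 = 68 and the supply price is (214 + 6)/5 = 44.
Deadweight loss = ½ · (68 - 44) · (51 - 6) = ½ · 24 · 45 = 540.

540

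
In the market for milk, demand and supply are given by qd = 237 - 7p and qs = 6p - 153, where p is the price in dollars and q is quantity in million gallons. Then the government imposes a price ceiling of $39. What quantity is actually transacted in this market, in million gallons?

Setting quantity demanded equal to quantity supplied, 237 - 7p = 6p - 153, gives p* = 30 and q* = 27.
The ceiling of 39 is above the equilibrium price 30, so it is not binding; the market clears at p* = 30, q* = 27.

27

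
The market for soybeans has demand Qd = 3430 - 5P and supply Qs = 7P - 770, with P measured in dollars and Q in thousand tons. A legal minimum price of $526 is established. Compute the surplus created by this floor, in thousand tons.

2112

Without the control the market clears where 3430 - 5P = 7P - 770, i.e. P* = 350 and Q* = 1680.
Since 526 > 350, the floor is binding.
At P = 526: Qd = 3430 - 5·526 = 800 and Qs = 7·526 - 770 = 2912.
Surplus = Qs - Qd = 2912 - 800 = 2112.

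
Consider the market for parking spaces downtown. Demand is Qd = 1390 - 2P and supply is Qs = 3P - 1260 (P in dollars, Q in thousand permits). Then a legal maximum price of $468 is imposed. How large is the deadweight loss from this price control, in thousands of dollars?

Equilibrium: 1390 - 2P = 3P - 1260, so 2650 = 5P and P* = 530, Q* = 330.
The ceiling of 468 is below the equilibrium price 530, so it binds.
At P = 468: Qd = 1390 - 2·468 = 454 and Qs = 3·468 - 1260 = 144.
Quantity traded falls to 144. At Q = 144 the demand price is (1390 - 144)/2 = 623 and the supply price is (1260 + 144)/3 = 468.
Deadweight loss = ½ · (623 - 468) · (330 - 144) = ½ · 155 · 186 = 14415.

14415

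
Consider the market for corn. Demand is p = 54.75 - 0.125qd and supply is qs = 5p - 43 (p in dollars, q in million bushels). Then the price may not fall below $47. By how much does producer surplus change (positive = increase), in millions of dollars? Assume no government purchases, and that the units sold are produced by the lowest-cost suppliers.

Rearranging demand gives qd = 438 - 8p. Equilibrium: 438 - 8p = 5p - 43, so 481 = 13p and p* = 37, q* = 142.
Since 47 > 37, the floor is binding.
At p = 47: qd = 438 - 8·47 = 62 and qs = 5·47 - 43 = 192.
Producer surplus without the control is ½ · (37 - 8.6) · 142 = 2016.4.
With the floor, 62 units are sold at 47. The supply price at q = 62 is 21, so PS = ½ · [(47 - 8.6) + (47 - 21)] · 62 = 1996.4.
Change in producer surplus = 1996.4 - 2016.4 = -20.

-20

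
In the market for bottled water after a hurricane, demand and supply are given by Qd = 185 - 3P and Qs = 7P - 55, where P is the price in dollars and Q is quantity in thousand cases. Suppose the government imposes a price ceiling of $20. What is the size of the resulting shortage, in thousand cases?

Setting quantity demanded equal to quantity supplied, 185 - 3P = 7P - 55, gives P* = 24 and Q* = 113.
The ceiling of 20 is below the equilibrium price 24, so it binds.
At P = 20: Qd = 185 - 3·20 = 125 and Qs = 7·20 - 55 = 85.
Shortage = Qd - Qs = 125 - 85 = 40.

40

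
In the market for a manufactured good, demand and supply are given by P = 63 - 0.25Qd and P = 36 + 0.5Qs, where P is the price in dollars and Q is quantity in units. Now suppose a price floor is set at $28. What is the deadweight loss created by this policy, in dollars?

0

Rearranging demand gives Qd = 252 - 4P; rearranging supply gives Qs = 2P - 72. In a free market, 252 - 4P = 2P - 72 gives the equilibrium P* = 54, Q* = 36.
The floor of 28 is below the equilibrium price 54, so it is not binding; the market clears at P* = 54, Q* = 36.
Since the control does not bind, no trades are prevented and deadweight loss is zero.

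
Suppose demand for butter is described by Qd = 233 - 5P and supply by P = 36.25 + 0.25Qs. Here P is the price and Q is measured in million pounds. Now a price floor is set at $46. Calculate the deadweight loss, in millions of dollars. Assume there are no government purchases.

90

Rearranging supply gives Qs = 4P - 145. Equilibrium: 233 - 5P = 4P - 145, so 378 = 9P and P* = 42, Q* = 23.
The floor of 46 is above the equilibrium price 42, so it binds.
At P = 46: Qd = 233 - 5·46 = 3 and Qs = 4·46 - 145 = 39.
Quantity traded falls to 3. At Q = 3 the demand price is (233 - 3)/5 = 46 and the supply price is (145 + 3)/4 = 37.
Deadweight loss = ½ · (46 - 37) · (23 - 3) = ½ · 9 · 20 = 90.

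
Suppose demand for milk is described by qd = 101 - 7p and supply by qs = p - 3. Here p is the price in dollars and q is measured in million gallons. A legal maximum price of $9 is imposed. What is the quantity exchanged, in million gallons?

6

Equilibrium: 101 - 7p = p - 3, so 104 = 8p and p* = 13, q* = 10.
The ceiling of 9 is below the equilibrium price 13, so it binds.
At p = 9: qd = 101 - 7·9 = 38 and qs = 9 - 3 = 6.
The quantity actually transacted is the short side, supply: 6.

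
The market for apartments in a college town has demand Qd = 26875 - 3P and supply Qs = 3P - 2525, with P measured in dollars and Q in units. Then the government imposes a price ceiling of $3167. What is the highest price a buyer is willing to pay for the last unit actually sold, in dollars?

6633

Setting quantity demanded equal to quantity supplied, 26875 - 3P = 3P - 2525, gives P* = 4900 and Q* = 12175.
The ceiling of 3167 is below the equilibrium price 4900, so it binds.
At P = 3167: Qd = 26875 - 3·3167 = 17374 and Qs = 3·3167 - 2525 = 6976.
Only 6976 units reach the market. On the demand curve, the marginal buyer's willingness to pay at Q = 6976 is (26875 - 6976)/3 = 6633.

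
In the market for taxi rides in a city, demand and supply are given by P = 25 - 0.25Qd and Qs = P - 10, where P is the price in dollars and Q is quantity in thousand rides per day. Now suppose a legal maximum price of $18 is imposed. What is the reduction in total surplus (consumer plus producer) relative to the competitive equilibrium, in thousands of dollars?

Rearranging demand gives Qd = 100 - 4P. Equilibrium: 100 - 4P = P - 10, so 110 = 5P and P* = 22, Q* = 12.
The ceiling of 18 is below the equilibrium price 22, so it binds.
At P = 18: Qd = 100 - 4·18 = 28 and Qs = 18 - 10 = 8.
Quantity traded falls to 8. At Q = 8 the demand price is (100 - 8)/4 = 23 and the supply price is 10 + 8 = 18.
Deadweight loss = ½ · (23 - 18) · (12 - 8) = ½ · 5 · 4 = 10.

10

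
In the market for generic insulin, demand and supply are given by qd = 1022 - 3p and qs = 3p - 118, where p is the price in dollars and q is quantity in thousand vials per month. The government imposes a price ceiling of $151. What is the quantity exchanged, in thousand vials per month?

Equilibrium: 1022 - 3p = 3p - 118, so 1140 = 6p and p* = 190, q* = 452.
Since 151 < 190, the ceiling is binding.
At p = 151: qd = 1022 - 3·151 = 569 and qs = 3·151 - 118 = 335.
The quantity actually transacted is the short side, supply: 335.

335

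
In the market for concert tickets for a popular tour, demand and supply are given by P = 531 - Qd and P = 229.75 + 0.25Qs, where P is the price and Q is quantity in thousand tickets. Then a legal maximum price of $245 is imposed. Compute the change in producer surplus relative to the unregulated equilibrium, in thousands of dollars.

Rearranging demand gives Qd = 531 - P; rearranging supply gives Qs = 4P - 919. In a free market, 531 - P = 4P - 919 gives the equilibrium P* = 290, Q* = 241.
Since 245 < 290, the ceiling is binding.
At P = 245: Qd = 531 - 245 = 286 and Qs = 4·245 - 919 = 61.
Producer surplus without the control is ½ · (290 - 229.75) · 241 = 7260.125.
With the ceiling, producers sell 61 units at 245, so PS = ½ · (245 - 229.75) · 61 = 465.125.
Change in producer surplus = 465.125 - 7260.125 = -6795.

-6795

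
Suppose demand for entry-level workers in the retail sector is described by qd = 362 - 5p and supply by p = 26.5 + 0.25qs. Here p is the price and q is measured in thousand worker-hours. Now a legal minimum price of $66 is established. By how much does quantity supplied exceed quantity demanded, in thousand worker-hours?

126

Rearranging supply gives qs = 4p - 106. Setting quantity demanded equal to quantity supplied, 362 - 5p = 4p - 106, gives p* = 52 and q* = 102.
The floor of 66 is above the equilibrium price 52, so it binds.
At p = 66: qd = 362 - 5·66 = 32 and qs = 4·66 - 106 = 158.
Surplus = qs - qd = 158 - 32 = 126.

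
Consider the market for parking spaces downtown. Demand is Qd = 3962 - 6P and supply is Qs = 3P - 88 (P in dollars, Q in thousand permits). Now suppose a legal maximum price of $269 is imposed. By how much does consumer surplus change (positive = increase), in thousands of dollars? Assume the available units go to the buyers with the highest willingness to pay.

Equilibrium: 3962 - 6P = 3P - 88, so 4050 = 9P and P* = 450, Q* = 1262.
Because the ceiling (269) lies below the market-clearing price, it is binding.
At P = 269: Qd = 3962 - 6·269 = 2348 and Qs = 3·269 - 88 = 719.
Consumer surplus without the control is ½ · (1981/3 - 450) · 1262 = 398161/3.
With the ceiling, 719 units are sold at 269 (assume they go to the highest-value buyers). The demand price at Q = 719 is 540.5, so CS = ½ · [(1981/3 - 269) + (540.5 - 269)] · 719 = 2859463/12.
Change in consumer surplus = 2859463/12 - 398161/3 = 105568.25.

105568.25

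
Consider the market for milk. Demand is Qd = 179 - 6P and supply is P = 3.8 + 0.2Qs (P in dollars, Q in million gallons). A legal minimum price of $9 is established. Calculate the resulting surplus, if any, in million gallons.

Rearranging supply gives Qs = 5P - 19. Setting quantity demanded equal to quantity supplied, 179 - 6P = 5P - 19, gives P* = 18 and Q* = 71.
Since 9 is below P* = 18, the floor does not bind and the free-market outcome prevails.
Since the control does not bind, there is no surplus.

0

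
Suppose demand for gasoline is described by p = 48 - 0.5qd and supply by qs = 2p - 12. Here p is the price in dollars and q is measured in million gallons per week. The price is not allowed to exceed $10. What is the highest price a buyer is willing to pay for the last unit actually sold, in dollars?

Rearranging demand gives qd = 96 - 2p. In a free market, 96 - 2p = 2p - 12 gives the equilibrium p* = 27, q* = 42.
The ceiling of 10 is below the equilibrium price 27, so it binds.
At p = 10: qd = 96 - 2·10 = 76 and qs = 2·10 - 12 = 8.
Only 8 units reach the market. On the demand curve, the marginal buyer's willingness to pay at q = 8 is (96 - 8)/2 = 44.

44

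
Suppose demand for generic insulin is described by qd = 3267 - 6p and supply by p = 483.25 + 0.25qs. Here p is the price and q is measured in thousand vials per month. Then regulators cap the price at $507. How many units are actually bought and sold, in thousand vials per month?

95

Rearranging supply gives qs = 4p - 1933. Equilibrium: 3267 - 6p = 4p - 1933, so 5200 = 10p and p* = 520, q* = 147.
Because the ceiling (507) lies below the market-clearing price, it is binding.
At p = 507: qd = 3267 - 6·507 = 225 and qs = 4·507 - 1933 = 95.
The quantity actually transacted is the short side, supply: 95.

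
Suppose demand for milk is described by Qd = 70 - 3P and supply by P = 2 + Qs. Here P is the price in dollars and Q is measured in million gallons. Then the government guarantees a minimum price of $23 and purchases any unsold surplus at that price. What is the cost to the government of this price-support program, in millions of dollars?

Rearranging supply gives Qs = P - 2. Setting quantity demanded equal to quantity supplied, 70 - 3P = P - 2, gives P* = 18 and Q* = 16.
Since 23 > 18, the floor is binding.
At P = 23: Qd = 70 - 3·23 = 1 and Qs = 23 - 2 = 21.
Surplus = Qs - Qd = 20.
Government expenditure = surplus × support price = 20 × 23 = 460.

460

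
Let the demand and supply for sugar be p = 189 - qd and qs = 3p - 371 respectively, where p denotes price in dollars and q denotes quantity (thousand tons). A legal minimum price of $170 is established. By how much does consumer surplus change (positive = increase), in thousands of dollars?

-1020

Rearranging demand gives qd = 189 - p. In a free market, 189 - p = 3p - 371 gives the equilibrium p* = 140, q* = 49.
Because the floor (170) lies above the market-clearing price, it is binding.
At p = 170: qd = 189 - 170 = 19 and qs = 3·170 - 371 = 139.
Consumer surplus without the control is ½ · (189 - 140) · 49 = 1200.5.
With the floor, consumers buy 19 units at 170, so CS = ½ · (189 - 170) · 19 = 180.5.
Change in consumer surplus = 180.5 - 1200.5 = -1020.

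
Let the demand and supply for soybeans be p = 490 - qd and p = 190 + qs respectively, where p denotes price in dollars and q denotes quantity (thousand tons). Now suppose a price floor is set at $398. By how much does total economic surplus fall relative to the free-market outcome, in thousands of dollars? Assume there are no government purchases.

Rearranging demand gives qd = 490 - p; rearranging supply gives qs = p - 190. Without the control the market clears where 490 - p = p - 190, i.e. p* = 340 and q* = 150.
The floor of 398 is above the equilibrium price 340, so it binds.
At p = 398: qd = 490 - 398 = 92 and qs = 398 - 190 = 208.
Quantity traded falls to 92. At q = 92 the demand price is 490 - 92 = 398 and the supply price is 190 + 92 = 282.
Deadweight loss = ½ · (398 - 282) · (150 - 92) = ½ · 116 · 58 = 3364.

3364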